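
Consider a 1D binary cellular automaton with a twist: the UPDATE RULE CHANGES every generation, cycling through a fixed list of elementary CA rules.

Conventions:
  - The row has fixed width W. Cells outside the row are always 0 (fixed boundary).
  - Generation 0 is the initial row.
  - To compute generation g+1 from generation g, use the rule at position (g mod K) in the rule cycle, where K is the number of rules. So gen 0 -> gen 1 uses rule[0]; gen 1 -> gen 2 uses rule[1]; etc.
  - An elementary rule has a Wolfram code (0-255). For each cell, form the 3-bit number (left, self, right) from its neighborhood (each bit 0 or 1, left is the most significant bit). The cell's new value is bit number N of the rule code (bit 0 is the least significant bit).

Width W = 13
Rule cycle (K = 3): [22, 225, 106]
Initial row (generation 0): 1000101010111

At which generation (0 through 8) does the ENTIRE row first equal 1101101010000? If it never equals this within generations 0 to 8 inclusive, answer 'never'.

Answer: 1

Derivation:
Gen 0: 1000101010111
Gen 1 (rule 22): 1101101010000
Gen 2 (rule 225): 0110110100111
Gen 3 (rule 106): 1111111001101
Gen 4 (rule 22): 0000000110001
Gen 5 (rule 225): 1111110010100
Gen 6 (rule 106): 1000010101000
Gen 7 (rule 22): 1100110101100
Gen 8 (rule 225): 0100011010101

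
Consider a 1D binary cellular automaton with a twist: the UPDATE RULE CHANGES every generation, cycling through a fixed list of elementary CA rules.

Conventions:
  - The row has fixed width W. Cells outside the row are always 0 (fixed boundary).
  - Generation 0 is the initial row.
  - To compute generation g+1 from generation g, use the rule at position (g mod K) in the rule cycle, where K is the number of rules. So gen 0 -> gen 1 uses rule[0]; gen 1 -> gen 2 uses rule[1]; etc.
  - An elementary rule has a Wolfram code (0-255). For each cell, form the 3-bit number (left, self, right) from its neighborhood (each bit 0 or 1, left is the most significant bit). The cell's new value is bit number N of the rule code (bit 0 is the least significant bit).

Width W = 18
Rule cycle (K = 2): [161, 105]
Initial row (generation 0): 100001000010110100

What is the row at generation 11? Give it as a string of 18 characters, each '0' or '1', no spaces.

Answer: 110010010000001000

Derivation:
Gen 0: 100001000010110100
Gen 1 (rule 161): 001100011001001001
Gen 2 (rule 105): 101101011000000000
Gen 3 (rule 161): 010010100011111111
Gen 4 (rule 105): 000001001010000001
Gen 5 (rule 161): 111100000100111100
Gen 6 (rule 105): 100101110000100101
Gen 7 (rule 161): 000010100110000010
Gen 8 (rule 105): 111001000110111000
Gen 9 (rule 161): 010000010001010011
Gen 10 (rule 105): 000111000100100011
Gen 11 (rule 161): 110010010000001000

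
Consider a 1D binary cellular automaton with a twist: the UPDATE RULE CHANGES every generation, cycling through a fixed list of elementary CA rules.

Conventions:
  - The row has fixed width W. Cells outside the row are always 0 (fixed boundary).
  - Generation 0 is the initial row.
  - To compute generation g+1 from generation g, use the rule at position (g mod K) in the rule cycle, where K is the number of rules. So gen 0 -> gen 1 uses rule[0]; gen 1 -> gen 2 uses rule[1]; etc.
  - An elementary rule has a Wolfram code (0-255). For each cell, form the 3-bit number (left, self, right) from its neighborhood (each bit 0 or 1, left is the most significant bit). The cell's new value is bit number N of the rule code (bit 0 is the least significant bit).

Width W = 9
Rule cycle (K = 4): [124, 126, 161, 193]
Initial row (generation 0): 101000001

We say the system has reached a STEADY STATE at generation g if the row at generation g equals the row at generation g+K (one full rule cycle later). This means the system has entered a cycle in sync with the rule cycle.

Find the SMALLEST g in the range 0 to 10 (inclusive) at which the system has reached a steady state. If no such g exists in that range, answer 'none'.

Answer: none

Derivation:
Gen 0: 101000001
Gen 1 (rule 124): 111100001
Gen 2 (rule 126): 100110011
Gen 3 (rule 161): 000000000
Gen 4 (rule 193): 111111111
Gen 5 (rule 124): 100000001
Gen 6 (rule 126): 110000011
Gen 7 (rule 161): 000111000
Gen 8 (rule 193): 110011011
Gen 9 (rule 124): 111011111
Gen 10 (rule 126): 101110001
Gen 11 (rule 161): 010100100
Gen 12 (rule 193): 000000001
Gen 13 (rule 124): 000000001
Gen 14 (rule 126): 000000011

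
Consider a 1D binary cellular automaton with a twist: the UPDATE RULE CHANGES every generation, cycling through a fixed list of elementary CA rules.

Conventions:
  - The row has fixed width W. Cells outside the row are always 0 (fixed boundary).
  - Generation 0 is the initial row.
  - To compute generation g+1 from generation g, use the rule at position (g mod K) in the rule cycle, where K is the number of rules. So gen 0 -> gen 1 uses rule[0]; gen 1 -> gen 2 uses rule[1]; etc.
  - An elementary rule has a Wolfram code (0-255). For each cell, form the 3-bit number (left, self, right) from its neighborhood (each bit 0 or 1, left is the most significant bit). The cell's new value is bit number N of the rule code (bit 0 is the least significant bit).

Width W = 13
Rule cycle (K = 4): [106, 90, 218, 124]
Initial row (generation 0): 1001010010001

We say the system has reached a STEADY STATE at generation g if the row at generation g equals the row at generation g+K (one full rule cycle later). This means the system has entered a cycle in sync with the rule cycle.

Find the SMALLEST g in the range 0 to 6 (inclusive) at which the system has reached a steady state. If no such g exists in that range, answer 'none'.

Gen 0: 1001010010001
Gen 1 (rule 106): 0010100100010
Gen 2 (rule 90): 0100011010101
Gen 3 (rule 218): 1010111000000
Gen 4 (rule 124): 1111101100000
Gen 5 (rule 106): 1000111100000
Gen 6 (rule 90): 0101100110000
Gen 7 (rule 218): 1001111111000
Gen 8 (rule 124): 1101000001100
Gen 9 (rule 106): 1110000011100
Gen 10 (rule 90): 1011000110110

Answer: none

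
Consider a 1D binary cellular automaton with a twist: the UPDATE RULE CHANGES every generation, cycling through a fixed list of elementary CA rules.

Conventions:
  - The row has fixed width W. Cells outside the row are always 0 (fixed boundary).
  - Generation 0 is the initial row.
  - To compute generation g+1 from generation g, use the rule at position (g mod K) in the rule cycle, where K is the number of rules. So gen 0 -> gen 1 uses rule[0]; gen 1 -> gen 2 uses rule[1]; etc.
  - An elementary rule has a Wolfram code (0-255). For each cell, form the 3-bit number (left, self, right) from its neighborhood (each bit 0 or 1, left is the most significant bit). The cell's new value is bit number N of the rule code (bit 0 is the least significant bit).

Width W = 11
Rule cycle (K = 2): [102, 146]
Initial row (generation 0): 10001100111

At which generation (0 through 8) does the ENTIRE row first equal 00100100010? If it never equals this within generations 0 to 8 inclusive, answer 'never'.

Answer: 8

Derivation:
Gen 0: 10001100111
Gen 1 (rule 102): 10010101001
Gen 2 (rule 146): 01100000110
Gen 3 (rule 102): 10100001010
Gen 4 (rule 146): 00010010001
Gen 5 (rule 102): 00110110011
Gen 6 (rule 146): 01000001100
Gen 7 (rule 102): 11000010100
Gen 8 (rule 146): 00100100010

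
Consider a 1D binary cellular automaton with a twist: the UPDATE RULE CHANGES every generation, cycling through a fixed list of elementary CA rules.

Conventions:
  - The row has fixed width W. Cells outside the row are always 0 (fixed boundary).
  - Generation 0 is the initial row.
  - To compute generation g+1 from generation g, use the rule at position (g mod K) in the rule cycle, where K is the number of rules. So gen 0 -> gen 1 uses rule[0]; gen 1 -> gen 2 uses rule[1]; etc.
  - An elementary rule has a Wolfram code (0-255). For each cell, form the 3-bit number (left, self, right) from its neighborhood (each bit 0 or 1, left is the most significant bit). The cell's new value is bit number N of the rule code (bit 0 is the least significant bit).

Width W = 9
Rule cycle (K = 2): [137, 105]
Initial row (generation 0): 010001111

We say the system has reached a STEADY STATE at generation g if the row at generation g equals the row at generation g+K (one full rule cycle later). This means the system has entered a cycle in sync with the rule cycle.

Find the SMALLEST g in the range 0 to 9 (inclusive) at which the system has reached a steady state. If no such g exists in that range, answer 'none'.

Gen 0: 010001111
Gen 1 (rule 137): 000101110
Gen 2 (rule 105): 110011010
Gen 3 (rule 137): 100010000
Gen 4 (rule 105): 001000111
Gen 5 (rule 137): 100010110
Gen 6 (rule 105): 001001110
Gen 7 (rule 137): 100001100
Gen 8 (rule 105): 001101101
Gen 9 (rule 137): 101001000
Gen 10 (rule 105): 010000011
Gen 11 (rule 137): 000111010

Answer: none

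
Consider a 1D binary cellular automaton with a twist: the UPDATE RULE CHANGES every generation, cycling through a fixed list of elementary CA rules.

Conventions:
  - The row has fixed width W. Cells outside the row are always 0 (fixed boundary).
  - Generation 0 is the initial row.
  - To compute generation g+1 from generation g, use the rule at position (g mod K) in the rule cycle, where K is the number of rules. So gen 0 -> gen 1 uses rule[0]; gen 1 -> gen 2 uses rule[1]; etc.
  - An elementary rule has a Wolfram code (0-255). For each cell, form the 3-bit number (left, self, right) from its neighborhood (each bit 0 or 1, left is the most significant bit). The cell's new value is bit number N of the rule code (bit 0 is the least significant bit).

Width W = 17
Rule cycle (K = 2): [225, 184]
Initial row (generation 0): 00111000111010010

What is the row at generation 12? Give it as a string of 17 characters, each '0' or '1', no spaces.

Answer: 00000010001010101

Derivation:
Gen 0: 00111000111010010
Gen 1 (rule 225): 10011010011100000
Gen 2 (rule 184): 01010101011010000
Gen 3 (rule 225): 00101010101100111
Gen 4 (rule 184): 00010101011010110
Gen 5 (rule 225): 11001010101101010
Gen 6 (rule 184): 10100101011010101
Gen 7 (rule 225): 01000010101101010
Gen 8 (rule 184): 00100001011010101
Gen 9 (rule 225): 10001100101101010
Gen 10 (rule 184): 01001010011010101
Gen 11 (rule 225): 00000100001101010
Gen 12 (rule 184): 00000010001010101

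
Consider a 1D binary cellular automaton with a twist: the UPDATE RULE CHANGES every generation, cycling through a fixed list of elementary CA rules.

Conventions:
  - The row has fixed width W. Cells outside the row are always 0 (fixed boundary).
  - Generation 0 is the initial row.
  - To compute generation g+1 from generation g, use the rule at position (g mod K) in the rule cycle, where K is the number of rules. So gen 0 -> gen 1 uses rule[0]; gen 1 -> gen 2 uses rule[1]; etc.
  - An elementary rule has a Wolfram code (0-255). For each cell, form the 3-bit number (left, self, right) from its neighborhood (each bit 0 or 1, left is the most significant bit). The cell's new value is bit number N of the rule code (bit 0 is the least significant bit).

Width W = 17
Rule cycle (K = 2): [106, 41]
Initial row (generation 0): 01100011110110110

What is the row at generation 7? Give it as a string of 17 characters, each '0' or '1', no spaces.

Gen 0: 01100011110110110
Gen 1 (rule 106): 11100110011111110
Gen 2 (rule 41): 10000100010000000
Gen 3 (rule 106): 00001000100000000
Gen 4 (rule 41): 11100010001111111
Gen 5 (rule 106): 10100100011000001
Gen 6 (rule 41): 01000001010011100
Gen 7 (rule 106): 10000010100110100

Answer: 10000010100110100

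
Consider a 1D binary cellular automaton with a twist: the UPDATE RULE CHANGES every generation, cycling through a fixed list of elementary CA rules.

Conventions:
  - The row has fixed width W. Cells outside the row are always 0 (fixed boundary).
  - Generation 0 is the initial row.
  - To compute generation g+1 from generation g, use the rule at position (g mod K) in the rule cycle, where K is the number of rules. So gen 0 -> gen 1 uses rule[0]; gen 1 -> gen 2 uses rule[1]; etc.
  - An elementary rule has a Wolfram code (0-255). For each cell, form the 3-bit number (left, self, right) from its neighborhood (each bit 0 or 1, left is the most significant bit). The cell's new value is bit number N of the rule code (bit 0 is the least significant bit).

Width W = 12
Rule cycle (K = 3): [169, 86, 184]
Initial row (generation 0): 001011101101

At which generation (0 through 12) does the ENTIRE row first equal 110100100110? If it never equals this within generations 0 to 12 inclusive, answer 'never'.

Gen 0: 001011101101
Gen 1 (rule 169): 100111011010
Gen 2 (rule 86): 111001001011
Gen 3 (rule 184): 110100100110
Gen 4 (rule 169): 101000000100
Gen 5 (rule 86): 101100001110
Gen 6 (rule 184): 011010001101
Gen 7 (rule 169): 010100101010
Gen 8 (rule 86): 110111101011
Gen 9 (rule 184): 101111010110
Gen 10 (rule 169): 011110101100
Gen 11 (rule 86): 100010100110
Gen 12 (rule 184): 010001010101

Answer: 3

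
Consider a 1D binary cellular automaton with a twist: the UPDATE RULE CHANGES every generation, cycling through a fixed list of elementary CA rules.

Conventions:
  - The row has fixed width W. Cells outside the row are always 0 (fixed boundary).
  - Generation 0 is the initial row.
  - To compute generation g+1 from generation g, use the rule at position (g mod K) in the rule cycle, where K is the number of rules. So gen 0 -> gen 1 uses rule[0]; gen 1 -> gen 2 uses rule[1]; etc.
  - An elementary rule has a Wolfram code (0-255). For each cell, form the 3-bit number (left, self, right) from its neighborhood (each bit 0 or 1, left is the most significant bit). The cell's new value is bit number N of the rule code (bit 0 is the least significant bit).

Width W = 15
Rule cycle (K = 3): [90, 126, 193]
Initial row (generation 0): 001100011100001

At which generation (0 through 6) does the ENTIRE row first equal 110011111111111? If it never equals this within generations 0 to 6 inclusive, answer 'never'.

Gen 0: 001100011100001
Gen 1 (rule 90): 011110110110010
Gen 2 (rule 126): 110011111111111
Gen 3 (rule 193): 010001111111111
Gen 4 (rule 90): 101011000000001
Gen 5 (rule 126): 111111100000011
Gen 6 (rule 193): 011111101111001

Answer: 2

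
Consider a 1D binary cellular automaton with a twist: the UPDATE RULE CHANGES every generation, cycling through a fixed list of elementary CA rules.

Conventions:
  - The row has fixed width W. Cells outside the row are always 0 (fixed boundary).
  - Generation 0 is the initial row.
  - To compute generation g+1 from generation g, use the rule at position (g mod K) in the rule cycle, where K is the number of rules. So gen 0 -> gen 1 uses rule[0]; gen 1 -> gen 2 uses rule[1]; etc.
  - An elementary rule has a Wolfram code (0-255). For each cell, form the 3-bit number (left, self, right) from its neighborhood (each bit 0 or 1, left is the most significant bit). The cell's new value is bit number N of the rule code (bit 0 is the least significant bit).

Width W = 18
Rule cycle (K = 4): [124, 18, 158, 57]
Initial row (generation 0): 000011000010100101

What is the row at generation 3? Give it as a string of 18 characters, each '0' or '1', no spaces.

Gen 0: 000011000010100101
Gen 1 (rule 124): 000011100011110111
Gen 2 (rule 18): 000100010100000000
Gen 3 (rule 158): 001110110110000000

Answer: 001110110110000000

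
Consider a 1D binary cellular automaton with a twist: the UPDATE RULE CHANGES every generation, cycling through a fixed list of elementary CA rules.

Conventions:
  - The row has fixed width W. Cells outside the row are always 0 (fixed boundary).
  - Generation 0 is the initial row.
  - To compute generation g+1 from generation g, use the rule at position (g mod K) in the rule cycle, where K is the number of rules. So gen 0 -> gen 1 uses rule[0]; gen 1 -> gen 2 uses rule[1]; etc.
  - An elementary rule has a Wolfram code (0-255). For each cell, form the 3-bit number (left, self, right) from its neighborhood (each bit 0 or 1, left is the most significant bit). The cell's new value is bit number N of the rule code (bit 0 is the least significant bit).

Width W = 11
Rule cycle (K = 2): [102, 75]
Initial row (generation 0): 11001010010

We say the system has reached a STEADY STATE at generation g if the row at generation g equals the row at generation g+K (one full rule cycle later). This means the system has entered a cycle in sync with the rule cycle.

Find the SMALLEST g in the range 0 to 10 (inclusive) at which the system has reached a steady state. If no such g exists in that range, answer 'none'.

Gen 0: 11001010010
Gen 1 (rule 102): 01011110110
Gen 2 (rule 75): 10010010110
Gen 3 (rule 102): 10110111010
Gen 4 (rule 75): 00110101000
Gen 5 (rule 102): 01011111000
Gen 6 (rule 75): 10010001011
Gen 7 (rule 102): 10110011101
Gen 8 (rule 75): 00110110100
Gen 9 (rule 102): 01011011100
Gen 10 (rule 75): 10011010101
Gen 11 (rule 102): 10101111111
Gen 12 (rule 75): 00001000001

Answer: none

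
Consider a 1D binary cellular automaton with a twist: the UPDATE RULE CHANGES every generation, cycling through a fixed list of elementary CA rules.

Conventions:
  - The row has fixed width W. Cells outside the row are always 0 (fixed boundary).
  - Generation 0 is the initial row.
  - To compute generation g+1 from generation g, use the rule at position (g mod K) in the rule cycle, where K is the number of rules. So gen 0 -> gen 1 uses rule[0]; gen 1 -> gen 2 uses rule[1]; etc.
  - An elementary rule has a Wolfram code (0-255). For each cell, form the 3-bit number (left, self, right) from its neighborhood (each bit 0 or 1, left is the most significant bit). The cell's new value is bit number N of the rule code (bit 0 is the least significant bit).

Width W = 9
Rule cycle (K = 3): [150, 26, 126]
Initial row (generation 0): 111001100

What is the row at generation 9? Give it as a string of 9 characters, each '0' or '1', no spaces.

Answer: 110111111

Derivation:
Gen 0: 111001100
Gen 1 (rule 150): 010110010
Gen 2 (rule 26): 100101101
Gen 3 (rule 126): 111111111
Gen 4 (rule 150): 011111110
Gen 5 (rule 26): 110000001
Gen 6 (rule 126): 111000011
Gen 7 (rule 150): 010100100
Gen 8 (rule 26): 100011010
Gen 9 (rule 126): 110111111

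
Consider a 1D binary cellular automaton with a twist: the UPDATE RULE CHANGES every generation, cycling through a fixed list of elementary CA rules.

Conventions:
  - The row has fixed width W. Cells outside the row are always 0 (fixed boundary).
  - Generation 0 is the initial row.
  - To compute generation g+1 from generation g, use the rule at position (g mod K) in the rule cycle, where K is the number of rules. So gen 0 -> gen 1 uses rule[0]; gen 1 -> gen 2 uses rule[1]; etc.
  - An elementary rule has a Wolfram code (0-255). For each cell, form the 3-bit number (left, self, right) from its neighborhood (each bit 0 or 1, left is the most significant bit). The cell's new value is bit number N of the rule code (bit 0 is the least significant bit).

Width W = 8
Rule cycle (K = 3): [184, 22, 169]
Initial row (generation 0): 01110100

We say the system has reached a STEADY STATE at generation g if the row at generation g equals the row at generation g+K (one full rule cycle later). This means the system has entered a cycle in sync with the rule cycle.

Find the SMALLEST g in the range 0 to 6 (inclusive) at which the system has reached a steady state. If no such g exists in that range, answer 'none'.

Gen 0: 01110100
Gen 1 (rule 184): 01101010
Gen 2 (rule 22): 10001011
Gen 3 (rule 169): 00100110
Gen 4 (rule 184): 00010101
Gen 5 (rule 22): 00110101
Gen 6 (rule 169): 10101010
Gen 7 (rule 184): 01010101
Gen 8 (rule 22): 11010101
Gen 9 (rule 169): 10101010

Answer: 6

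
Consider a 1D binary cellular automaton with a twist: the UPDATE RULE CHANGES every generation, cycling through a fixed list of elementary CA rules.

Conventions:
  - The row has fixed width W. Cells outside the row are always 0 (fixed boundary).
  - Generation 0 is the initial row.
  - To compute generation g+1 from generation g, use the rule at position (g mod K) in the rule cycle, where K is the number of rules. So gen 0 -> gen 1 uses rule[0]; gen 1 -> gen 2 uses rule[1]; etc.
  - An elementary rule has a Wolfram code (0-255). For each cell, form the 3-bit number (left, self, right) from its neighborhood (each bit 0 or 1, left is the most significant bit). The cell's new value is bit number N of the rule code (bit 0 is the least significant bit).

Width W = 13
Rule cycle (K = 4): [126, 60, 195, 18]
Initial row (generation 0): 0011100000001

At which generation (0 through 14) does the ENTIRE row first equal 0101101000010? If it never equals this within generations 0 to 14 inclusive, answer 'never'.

Gen 0: 0011100000001
Gen 1 (rule 126): 0110110000011
Gen 2 (rule 60): 0101101000010
Gen 3 (rule 195): 1000100011100
Gen 4 (rule 18): 0101010100010
Gen 5 (rule 126): 1111111110111
Gen 6 (rule 60): 1000000001100
Gen 7 (rule 195): 0011111110101
Gen 8 (rule 18): 0100000000000
Gen 9 (rule 126): 1110000000000
Gen 10 (rule 60): 1001000000000
Gen 11 (rule 195): 0010011111111
Gen 12 (rule 18): 0101100000000
Gen 13 (rule 126): 1111110000000
Gen 14 (rule 60): 1000001000000

Answer: 2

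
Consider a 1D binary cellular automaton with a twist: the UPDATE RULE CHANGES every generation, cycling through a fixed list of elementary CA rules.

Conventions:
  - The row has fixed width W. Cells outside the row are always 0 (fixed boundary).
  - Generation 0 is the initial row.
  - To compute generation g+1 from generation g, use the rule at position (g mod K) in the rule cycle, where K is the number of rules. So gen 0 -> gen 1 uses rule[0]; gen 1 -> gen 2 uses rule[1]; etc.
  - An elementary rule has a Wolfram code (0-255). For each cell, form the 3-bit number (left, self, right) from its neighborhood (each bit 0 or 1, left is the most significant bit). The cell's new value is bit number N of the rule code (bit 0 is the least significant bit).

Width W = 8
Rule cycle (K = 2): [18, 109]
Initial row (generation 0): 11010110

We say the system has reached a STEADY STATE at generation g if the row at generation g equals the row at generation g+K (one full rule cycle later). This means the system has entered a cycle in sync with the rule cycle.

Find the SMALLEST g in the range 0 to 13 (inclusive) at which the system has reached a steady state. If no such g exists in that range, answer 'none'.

Gen 0: 11010110
Gen 1 (rule 18): 00000001
Gen 2 (rule 109): 11111101
Gen 3 (rule 18): 00000000
Gen 4 (rule 109): 11111111
Gen 5 (rule 18): 00000000
Gen 6 (rule 109): 11111111
Gen 7 (rule 18): 00000000
Gen 8 (rule 109): 11111111
Gen 9 (rule 18): 00000000
Gen 10 (rule 109): 11111111
Gen 11 (rule 18): 00000000
Gen 12 (rule 109): 11111111
Gen 13 (rule 18): 00000000
Gen 14 (rule 109): 11111111
Gen 15 (rule 18): 00000000

Answer: 3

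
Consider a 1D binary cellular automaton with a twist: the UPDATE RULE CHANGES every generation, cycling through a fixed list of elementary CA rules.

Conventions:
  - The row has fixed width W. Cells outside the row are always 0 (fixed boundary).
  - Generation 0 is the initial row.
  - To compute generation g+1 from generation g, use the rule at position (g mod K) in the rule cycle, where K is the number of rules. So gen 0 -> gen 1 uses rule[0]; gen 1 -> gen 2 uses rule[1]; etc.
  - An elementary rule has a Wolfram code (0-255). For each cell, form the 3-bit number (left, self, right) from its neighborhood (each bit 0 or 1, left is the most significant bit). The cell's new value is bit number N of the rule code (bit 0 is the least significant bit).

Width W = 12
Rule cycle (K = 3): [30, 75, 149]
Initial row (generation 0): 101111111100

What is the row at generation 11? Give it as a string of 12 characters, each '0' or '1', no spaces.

Answer: 111111010011

Derivation:
Gen 0: 101111111100
Gen 1 (rule 30): 101000000010
Gen 2 (rule 75): 000011111100
Gen 3 (rule 149): 111001111011
Gen 4 (rule 30): 100111000010
Gen 5 (rule 75): 001101011100
Gen 6 (rule 149): 100001001011
Gen 7 (rule 30): 110011111010
Gen 8 (rule 75): 110110001000
Gen 9 (rule 149): 000001101111
Gen 10 (rule 30): 000011001000
Gen 11 (rule 75): 111111010011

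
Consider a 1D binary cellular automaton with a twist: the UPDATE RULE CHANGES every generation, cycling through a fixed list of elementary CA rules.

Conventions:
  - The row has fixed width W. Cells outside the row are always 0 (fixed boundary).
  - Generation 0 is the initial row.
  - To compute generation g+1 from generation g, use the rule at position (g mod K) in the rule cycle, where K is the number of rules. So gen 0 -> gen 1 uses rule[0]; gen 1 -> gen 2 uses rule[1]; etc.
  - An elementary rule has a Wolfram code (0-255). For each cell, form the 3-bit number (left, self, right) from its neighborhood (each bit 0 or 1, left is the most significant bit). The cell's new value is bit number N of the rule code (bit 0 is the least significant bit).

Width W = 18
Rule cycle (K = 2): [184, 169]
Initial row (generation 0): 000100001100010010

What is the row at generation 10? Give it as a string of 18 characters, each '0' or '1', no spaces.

Answer: 010000111101010100

Derivation:
Gen 0: 000100001100010010
Gen 1 (rule 184): 000010001010001001
Gen 2 (rule 169): 111000100100100000
Gen 3 (rule 184): 110100010010010000
Gen 4 (rule 169): 101001000000000111
Gen 5 (rule 184): 010100100000000110
Gen 6 (rule 169): 001000001111110100
Gen 7 (rule 184): 000100001111101010
Gen 8 (rule 169): 110001101111010100
Gen 9 (rule 184): 101001011110101010
Gen 10 (rule 169): 010000111101010100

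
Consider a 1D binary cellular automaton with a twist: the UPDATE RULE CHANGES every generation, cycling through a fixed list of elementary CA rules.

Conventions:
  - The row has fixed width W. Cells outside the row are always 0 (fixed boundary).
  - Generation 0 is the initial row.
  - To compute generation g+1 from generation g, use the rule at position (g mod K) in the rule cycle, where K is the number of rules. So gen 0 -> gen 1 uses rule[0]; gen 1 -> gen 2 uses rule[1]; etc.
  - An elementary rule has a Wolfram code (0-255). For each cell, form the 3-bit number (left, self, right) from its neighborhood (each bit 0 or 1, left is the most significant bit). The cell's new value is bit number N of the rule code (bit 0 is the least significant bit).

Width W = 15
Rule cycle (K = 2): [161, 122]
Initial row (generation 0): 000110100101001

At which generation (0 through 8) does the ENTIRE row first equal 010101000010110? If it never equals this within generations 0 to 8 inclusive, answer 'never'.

Gen 0: 000110100101001
Gen 1 (rule 161): 110001000010000
Gen 2 (rule 122): 111010100101000
Gen 3 (rule 161): 010101000010011
Gen 4 (rule 122): 101010100101111
Gen 5 (rule 161): 010101000010110
Gen 6 (rule 122): 101010100101111
Gen 7 (rule 161): 010101000010110
Gen 8 (rule 122): 101010100101111

Answer: 5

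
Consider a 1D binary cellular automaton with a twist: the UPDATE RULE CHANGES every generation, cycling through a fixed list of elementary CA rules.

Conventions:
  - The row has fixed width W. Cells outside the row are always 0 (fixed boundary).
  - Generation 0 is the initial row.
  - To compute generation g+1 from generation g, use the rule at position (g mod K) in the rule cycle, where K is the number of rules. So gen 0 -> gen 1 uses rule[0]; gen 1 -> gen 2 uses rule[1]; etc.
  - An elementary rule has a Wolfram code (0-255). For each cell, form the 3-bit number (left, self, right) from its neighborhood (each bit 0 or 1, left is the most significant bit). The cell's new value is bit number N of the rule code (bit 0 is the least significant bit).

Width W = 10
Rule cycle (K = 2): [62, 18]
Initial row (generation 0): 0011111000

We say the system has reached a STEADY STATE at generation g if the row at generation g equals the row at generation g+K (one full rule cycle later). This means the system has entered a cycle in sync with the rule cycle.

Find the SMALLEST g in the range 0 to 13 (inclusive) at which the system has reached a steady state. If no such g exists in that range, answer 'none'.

Gen 0: 0011111000
Gen 1 (rule 62): 0110000100
Gen 2 (rule 18): 1001001010
Gen 3 (rule 62): 1111111111
Gen 4 (rule 18): 0000000000
Gen 5 (rule 62): 0000000000
Gen 6 (rule 18): 0000000000
Gen 7 (rule 62): 0000000000
Gen 8 (rule 18): 0000000000
Gen 9 (rule 62): 0000000000
Gen 10 (rule 18): 0000000000
Gen 11 (rule 62): 0000000000
Gen 12 (rule 18): 0000000000
Gen 13 (rule 62): 0000000000
Gen 14 (rule 18): 0000000000
Gen 15 (rule 62): 0000000000

Answer: 4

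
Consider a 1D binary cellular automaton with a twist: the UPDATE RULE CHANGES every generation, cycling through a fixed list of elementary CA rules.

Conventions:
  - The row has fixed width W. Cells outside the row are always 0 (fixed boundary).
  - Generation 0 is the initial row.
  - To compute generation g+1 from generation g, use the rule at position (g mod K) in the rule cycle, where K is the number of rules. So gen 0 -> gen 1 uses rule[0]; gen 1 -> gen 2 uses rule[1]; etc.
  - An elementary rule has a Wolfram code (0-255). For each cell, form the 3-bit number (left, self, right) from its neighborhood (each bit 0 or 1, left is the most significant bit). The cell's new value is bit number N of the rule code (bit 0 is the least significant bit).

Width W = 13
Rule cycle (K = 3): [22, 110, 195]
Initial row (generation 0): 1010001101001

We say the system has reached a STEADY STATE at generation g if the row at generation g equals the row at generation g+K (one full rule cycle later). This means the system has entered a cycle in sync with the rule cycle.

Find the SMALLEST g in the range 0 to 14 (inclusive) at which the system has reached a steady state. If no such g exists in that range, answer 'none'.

Gen 0: 1010001101001
Gen 1 (rule 22): 1011010001111
Gen 2 (rule 110): 1111110011001
Gen 3 (rule 195): 0111110101010
Gen 4 (rule 22): 1000000101011
Gen 5 (rule 110): 1000001111111
Gen 6 (rule 195): 0011110111111
Gen 7 (rule 22): 0100000000000
Gen 8 (rule 110): 1100000000000
Gen 9 (rule 195): 0101111111111
Gen 10 (rule 22): 1100000000000
Gen 11 (rule 110): 1100000000000
Gen 12 (rule 195): 0101111111111
Gen 13 (rule 22): 1100000000000
Gen 14 (rule 110): 1100000000000
Gen 15 (rule 195): 0101111111111
Gen 16 (rule 22): 1100000000000
Gen 17 (rule 110): 1100000000000

Answer: 8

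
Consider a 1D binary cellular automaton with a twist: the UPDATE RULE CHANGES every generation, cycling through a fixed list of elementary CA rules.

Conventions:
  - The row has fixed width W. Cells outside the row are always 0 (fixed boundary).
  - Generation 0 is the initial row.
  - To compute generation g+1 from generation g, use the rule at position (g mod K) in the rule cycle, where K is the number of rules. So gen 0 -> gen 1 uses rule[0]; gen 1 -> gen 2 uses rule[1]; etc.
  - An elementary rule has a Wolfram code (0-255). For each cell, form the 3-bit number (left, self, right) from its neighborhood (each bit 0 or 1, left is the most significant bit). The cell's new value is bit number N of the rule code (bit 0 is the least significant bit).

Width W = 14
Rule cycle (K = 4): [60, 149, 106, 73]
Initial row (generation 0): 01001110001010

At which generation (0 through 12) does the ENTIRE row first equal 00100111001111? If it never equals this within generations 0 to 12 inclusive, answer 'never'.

Gen 0: 01001110001010
Gen 1 (rule 60): 01101001001111
Gen 2 (rule 149): 00001101100110
Gen 3 (rule 106): 00011111101110
Gen 4 (rule 73): 11010000101010
Gen 5 (rule 60): 10111000111111
Gen 6 (rule 149): 10010110011110
Gen 7 (rule 106): 00101110110010
Gen 8 (rule 73): 10001010110000
Gen 9 (rule 60): 11001111101000
Gen 10 (rule 149): 00100111001111
Gen 11 (rule 106): 01001101011001
Gen 12 (rule 73): 00001100011000

Answer: 10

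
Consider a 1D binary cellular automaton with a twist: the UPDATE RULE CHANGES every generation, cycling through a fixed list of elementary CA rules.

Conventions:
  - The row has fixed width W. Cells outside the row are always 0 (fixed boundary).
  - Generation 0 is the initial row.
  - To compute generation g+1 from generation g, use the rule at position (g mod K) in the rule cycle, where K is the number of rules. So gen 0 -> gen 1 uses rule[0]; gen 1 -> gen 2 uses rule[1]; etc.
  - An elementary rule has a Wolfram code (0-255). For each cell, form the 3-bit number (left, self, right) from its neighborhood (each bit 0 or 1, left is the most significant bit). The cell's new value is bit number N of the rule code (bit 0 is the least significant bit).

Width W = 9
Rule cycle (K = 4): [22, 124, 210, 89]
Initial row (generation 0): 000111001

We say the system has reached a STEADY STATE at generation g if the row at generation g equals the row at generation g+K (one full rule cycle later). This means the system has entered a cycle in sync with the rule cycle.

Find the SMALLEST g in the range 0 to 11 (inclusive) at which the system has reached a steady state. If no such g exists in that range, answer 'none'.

Gen 0: 000111001
Gen 1 (rule 22): 001000111
Gen 2 (rule 124): 001100101
Gen 3 (rule 210): 010111000
Gen 4 (rule 89): 000101111
Gen 5 (rule 22): 001100000
Gen 6 (rule 124): 001110000
Gen 7 (rule 210): 010111000
Gen 8 (rule 89): 000101111
Gen 9 (rule 22): 001100000
Gen 10 (rule 124): 001110000
Gen 11 (rule 210): 010111000
Gen 12 (rule 89): 000101111
Gen 13 (rule 22): 001100000
Gen 14 (rule 124): 001110000
Gen 15 (rule 210): 010111000

Answer: 3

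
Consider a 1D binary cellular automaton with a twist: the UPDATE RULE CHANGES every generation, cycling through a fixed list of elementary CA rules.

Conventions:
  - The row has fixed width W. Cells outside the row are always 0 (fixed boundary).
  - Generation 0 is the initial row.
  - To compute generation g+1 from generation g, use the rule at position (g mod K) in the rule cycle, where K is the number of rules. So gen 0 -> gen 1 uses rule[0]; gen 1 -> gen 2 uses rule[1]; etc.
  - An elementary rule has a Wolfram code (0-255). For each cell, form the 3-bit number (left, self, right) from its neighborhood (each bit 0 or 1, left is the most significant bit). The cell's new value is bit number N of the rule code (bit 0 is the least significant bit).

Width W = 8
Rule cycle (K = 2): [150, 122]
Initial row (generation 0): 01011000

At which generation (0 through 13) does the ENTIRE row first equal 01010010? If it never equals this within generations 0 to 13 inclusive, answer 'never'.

Answer: 12

Derivation:
Gen 0: 01011000
Gen 1 (rule 150): 11000100
Gen 2 (rule 122): 11101010
Gen 3 (rule 150): 01001011
Gen 4 (rule 122): 10110111
Gen 5 (rule 150): 10000010
Gen 6 (rule 122): 01000101
Gen 7 (rule 150): 11101101
Gen 8 (rule 122): 10111110
Gen 9 (rule 150): 10011101
Gen 10 (rule 122): 01110110
Gen 11 (rule 150): 10100001
Gen 12 (rule 122): 01010010
Gen 13 (rule 150): 11011111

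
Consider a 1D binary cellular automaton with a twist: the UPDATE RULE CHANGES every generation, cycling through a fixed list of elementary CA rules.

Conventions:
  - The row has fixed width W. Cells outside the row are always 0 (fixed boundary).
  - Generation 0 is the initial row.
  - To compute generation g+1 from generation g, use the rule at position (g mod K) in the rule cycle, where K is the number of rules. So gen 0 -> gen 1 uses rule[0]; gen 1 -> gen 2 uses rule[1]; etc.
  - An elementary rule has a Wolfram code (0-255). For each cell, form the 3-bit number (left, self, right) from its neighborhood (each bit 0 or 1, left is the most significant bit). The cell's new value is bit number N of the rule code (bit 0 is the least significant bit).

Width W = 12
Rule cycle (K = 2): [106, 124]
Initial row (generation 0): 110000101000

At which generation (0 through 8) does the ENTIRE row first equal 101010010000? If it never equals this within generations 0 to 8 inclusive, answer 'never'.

Answer: never

Derivation:
Gen 0: 110000101000
Gen 1 (rule 106): 110001010000
Gen 2 (rule 124): 111001111000
Gen 3 (rule 106): 101011001000
Gen 4 (rule 124): 111111101100
Gen 5 (rule 106): 100000111100
Gen 6 (rule 124): 110000100110
Gen 7 (rule 106): 110001001110
Gen 8 (rule 124): 111001101011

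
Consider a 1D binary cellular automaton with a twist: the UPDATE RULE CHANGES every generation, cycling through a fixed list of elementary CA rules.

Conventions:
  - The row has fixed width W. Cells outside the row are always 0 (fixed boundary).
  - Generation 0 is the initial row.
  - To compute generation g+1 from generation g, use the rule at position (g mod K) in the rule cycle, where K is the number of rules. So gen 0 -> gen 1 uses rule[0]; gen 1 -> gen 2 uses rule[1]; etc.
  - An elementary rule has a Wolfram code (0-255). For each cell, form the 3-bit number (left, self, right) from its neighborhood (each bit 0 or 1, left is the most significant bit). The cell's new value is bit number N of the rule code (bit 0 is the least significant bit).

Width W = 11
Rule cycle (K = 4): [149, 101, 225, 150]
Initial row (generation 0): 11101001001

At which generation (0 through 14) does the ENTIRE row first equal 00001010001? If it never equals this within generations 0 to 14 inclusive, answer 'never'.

Gen 0: 11101001001
Gen 1 (rule 149): 01001101101
Gen 2 (rule 101): 01000110111
Gen 3 (rule 225): 00010011011
Gen 4 (rule 150): 00111100000
Gen 5 (rule 149): 10011011111
Gen 6 (rule 101): 10001100001
Gen 7 (rule 225): 00100101100
Gen 8 (rule 150): 01111100010
Gen 9 (rule 149): 00111011011
Gen 10 (rule 101): 10001101101
Gen 11 (rule 225): 00100110110
Gen 12 (rule 150): 01111000001
Gen 13 (rule 149): 00110111101
Gen 14 (rule 101): 10011000111

Answer: never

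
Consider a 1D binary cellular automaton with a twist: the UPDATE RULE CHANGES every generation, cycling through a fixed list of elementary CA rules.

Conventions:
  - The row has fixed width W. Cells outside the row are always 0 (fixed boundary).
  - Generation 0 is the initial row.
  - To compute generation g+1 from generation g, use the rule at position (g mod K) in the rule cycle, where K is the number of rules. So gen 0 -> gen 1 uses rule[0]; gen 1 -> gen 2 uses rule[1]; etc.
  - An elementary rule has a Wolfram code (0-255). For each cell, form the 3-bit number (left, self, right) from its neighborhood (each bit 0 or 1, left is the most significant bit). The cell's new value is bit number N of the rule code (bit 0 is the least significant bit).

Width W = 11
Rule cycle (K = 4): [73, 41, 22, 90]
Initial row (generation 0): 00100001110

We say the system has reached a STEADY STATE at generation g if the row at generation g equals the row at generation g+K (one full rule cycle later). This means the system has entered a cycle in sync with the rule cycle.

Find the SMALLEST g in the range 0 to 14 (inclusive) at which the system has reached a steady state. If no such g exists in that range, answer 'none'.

Gen 0: 00100001110
Gen 1 (rule 73): 10001101010
Gen 2 (rule 41): 00101010100
Gen 3 (rule 22): 01101010110
Gen 4 (rule 90): 11100000111
Gen 5 (rule 73): 10101110101
Gen 6 (rule 41): 01011001010
Gen 7 (rule 22): 11000111011
Gen 8 (rule 90): 11101101011
Gen 9 (rule 73): 10101100011
Gen 10 (rule 41): 01011001010
Gen 11 (rule 22): 11000111011
Gen 12 (rule 90): 11101101011
Gen 13 (rule 73): 10101100011
Gen 14 (rule 41): 01011001010
Gen 15 (rule 22): 11000111011
Gen 16 (rule 90): 11101101011
Gen 17 (rule 73): 10101100011
Gen 18 (rule 41): 01011001010

Answer: 6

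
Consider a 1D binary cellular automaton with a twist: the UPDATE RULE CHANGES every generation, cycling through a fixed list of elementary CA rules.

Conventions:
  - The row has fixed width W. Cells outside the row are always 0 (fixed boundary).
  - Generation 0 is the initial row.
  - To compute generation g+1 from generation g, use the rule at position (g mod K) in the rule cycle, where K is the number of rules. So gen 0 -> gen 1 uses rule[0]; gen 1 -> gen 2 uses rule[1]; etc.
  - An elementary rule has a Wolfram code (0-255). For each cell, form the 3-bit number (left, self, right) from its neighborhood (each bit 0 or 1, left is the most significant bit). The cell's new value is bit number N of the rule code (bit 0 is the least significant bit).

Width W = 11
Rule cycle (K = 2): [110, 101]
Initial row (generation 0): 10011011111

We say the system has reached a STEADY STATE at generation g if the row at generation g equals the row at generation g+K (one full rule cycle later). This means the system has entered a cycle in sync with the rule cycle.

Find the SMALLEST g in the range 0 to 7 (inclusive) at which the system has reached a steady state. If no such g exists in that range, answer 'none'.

Answer: none

Derivation:
Gen 0: 10011011111
Gen 1 (rule 110): 10111110001
Gen 2 (rule 101): 11000010101
Gen 3 (rule 110): 11000111111
Gen 4 (rule 101): 01010000001
Gen 5 (rule 110): 11110000011
Gen 6 (rule 101): 00010111001
Gen 7 (rule 110): 00111101011
Gen 8 (rule 101): 10000111101
Gen 9 (rule 110): 10001100111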